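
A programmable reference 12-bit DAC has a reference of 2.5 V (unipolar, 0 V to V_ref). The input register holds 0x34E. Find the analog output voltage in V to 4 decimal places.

0.5164 V

LSB = 2.5 V / 2^12 = 0.610 mV.
Code 0x34E = 846 decimal.
V_out = 0 + 846 × 0.000610352 V = 0.516357 V.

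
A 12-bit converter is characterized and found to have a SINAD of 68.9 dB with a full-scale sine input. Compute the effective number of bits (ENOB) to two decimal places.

ENOB = (SINAD − 1.76) / 6.02 = (68.9 − 1.76)/6.02 = 11.153.

11.15 bits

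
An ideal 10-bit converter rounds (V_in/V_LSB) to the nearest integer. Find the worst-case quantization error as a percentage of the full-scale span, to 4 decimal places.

Rounding → worst-case error = ½ LSB = V_FS/2^11, so 100/2048 = 0.0488281 % of full scale.

0.0488 %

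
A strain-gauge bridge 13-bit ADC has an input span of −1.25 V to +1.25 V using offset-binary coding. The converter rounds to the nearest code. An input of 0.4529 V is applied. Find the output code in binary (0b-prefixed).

code 0b1010111001100 (decimal 5580)

LSB = 2.5 V / 8192 = 305.18 µV.
(0.4529 − (−1.25)) / 0.000305176 = 5580.063 LSBs.
Round → code 5580.
In binary (0b-prefixed): 0b1010111001100.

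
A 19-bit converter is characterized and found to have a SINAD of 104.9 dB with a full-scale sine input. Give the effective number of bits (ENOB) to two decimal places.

17.13 bits

ENOB = (SINAD − 1.76) / 6.02 = (104.9 − 1.76)/6.02 = 17.133.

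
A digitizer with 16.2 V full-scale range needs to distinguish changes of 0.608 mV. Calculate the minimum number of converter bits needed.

15 bits

Number of steps required ≥ 16.2 V / 0.608 mV = 26644.74.
Need 2^N ≥ 26644.74; 2^14 = 16384, 2^15 = 32768.
Minimum N = 15.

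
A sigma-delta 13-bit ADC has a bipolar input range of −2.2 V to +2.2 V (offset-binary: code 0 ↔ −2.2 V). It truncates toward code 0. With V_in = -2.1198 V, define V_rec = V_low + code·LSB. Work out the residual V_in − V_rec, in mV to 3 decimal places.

0.171 mV

One LSB is 4.4 V / 8192 = 0.537 mV.
(V_in − V_low)/LSB = (-2.1198 − (−2.2))/0.000537109 = 149.3178 → code 149 (floor).
Code 149 maps back to (−2.2) + 149×0.000537109 V = -2.1199707 V.
Difference: 0.000170703 V → 0.171 mV.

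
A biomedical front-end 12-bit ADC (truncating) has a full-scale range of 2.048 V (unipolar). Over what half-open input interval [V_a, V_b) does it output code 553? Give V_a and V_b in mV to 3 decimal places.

[276.500 mV, 277.000 mV)

LSB = 2.048/2^12 = 0.500 mV.
V_a = V_low + 553·LSB = 0.2765 V; V_b = V_low + 554·LSB = 0.277 V.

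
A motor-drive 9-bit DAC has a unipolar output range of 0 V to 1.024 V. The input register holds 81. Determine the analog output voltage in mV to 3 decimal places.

162.000 mV

LSB = 1.024 V / 2^9 = 2.000 mV.
V_out = 0 + 81 × 0.002 V = 0.162 V.
= 162.000 mV.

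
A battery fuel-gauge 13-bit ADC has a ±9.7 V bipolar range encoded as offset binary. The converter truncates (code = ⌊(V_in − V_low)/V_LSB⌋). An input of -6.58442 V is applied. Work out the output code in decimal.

LSB = 19.4 V / 8192 = 2.368 mV.
(-6.58442 − (−9.7)) / 0.00236816 = 1315.610 LSBs.
So the output code is 1315.

code 1315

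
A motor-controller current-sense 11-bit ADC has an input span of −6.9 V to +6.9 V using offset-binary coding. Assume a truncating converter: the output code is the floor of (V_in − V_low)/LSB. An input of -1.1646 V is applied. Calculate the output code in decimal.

code 851

LSB = 13.8 V / 2048 = 6.738 mV.
Input sits at 851.167 steps above V_low.
⌊·⌋(851.167) = 851.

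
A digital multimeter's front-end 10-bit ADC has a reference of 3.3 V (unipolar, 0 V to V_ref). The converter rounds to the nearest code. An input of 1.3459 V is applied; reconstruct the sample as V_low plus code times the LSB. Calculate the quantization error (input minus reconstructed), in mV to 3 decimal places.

LSB = 3.3/2^10 = 3.223 mV.
(V_in − V_low)/LSB = (1.3459 − 0)/0.00322266 = 417.6368 → code 418 (round).
Reconstructed: 1.3470703 V.
Difference: -0.00117031 V → -1.170 mV.

-1.170 mV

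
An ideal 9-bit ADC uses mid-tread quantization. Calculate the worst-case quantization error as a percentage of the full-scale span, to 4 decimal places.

Rounding → worst-case error = ½ LSB = V_FS/2^10, so 100/1024 = 0.0976562 % of full scale.

0.0977 %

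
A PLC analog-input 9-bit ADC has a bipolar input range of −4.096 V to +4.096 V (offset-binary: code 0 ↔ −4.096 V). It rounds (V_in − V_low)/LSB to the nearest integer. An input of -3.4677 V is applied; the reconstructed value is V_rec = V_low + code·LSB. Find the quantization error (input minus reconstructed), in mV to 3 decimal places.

One LSB is 8.192 V / 512 = 16.000 mV.
Scaled input = 39.2687 LSBs, so code = 39.
V_rec = (−4.096) + 39·0.016 = -3.472 V.
Difference: 0.0043 V → 4.300 mV.

4.300 mV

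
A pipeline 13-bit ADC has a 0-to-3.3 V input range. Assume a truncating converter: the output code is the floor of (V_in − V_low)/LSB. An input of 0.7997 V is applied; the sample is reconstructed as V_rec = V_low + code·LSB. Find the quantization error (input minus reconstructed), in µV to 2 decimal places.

78.42 µV

One LSB is 3.3 V / 8192 = 402.83 µV.
(V_in − V_low)/LSB = (0.7997 − 0)/0.000402832 = 1985.1947 → code 1985 (floor).
Reconstructed: 0.79962158 V.
V_in − V_rec = 7.8418e-05 V = 78.42 µV.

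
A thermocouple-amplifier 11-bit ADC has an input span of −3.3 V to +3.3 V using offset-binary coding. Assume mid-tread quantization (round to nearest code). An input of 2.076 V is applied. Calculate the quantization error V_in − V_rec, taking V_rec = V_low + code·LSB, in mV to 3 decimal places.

One LSB is 6.6 V / 2048 = 3.223 mV.
Scaled input = 1668.1891 LSBs, so code = 1668.
Reconstructed: 2.0753906 V.
Error = 2.076 − 2.0753906 = 0.000609375 V = 0.609 mV.

0.609 mV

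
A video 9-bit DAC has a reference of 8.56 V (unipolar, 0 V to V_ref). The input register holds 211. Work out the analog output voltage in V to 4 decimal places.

3.5277 V

LSB = 8.56 V / 2^9 = 16.719 mV.
V_out = 0 + 211 × 0.0167188 V = 3.52766 V.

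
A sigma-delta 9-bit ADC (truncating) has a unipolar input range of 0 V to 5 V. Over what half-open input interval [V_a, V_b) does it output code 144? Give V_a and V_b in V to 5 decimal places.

[1.40625 V, 1.41602 V)

LSB = 5/2^9 = 9.766 mV.
V_a = V_low + 144·LSB = 1.40625 V; V_b = V_low + 145·LSB = 1.41602 V.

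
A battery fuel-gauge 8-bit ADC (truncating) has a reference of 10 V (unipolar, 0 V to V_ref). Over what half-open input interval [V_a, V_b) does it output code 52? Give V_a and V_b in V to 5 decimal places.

LSB = 10/2^8 = 39.062 mV.
V_a = V_low + 52·LSB = 2.03125 V; V_b = V_low + 53·LSB = 2.07031 V.

[2.03125 V, 2.07031 V)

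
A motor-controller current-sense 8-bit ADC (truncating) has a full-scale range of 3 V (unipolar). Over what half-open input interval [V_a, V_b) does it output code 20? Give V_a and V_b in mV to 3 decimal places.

[234.375 mV, 246.094 mV)

LSB = 3/2^8 = 11.719 mV.
V_a = V_low + 20·LSB = 0.234375 V; V_b = V_low + 21·LSB = 0.246094 V.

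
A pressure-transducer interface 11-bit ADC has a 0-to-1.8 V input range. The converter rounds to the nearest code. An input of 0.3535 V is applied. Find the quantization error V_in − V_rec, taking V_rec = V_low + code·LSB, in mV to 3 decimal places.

Step size: 1.8 V ÷ 2^11 = 0.879 mV.
(0.3535 − 0)/0.000878906 = 402.2044; round gives code 402.
Reconstructed: 0.35332031 V.
Difference: 0.000179687 V → 0.180 mV.

0.180 mV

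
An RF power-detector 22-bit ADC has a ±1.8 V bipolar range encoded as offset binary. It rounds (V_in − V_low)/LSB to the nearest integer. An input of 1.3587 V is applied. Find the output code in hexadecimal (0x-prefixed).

code 0x382798 (decimal 3680152)

With 4194304 levels over 3.6 V, one step is 0.86 µV.
(V_in − V_low)/LSB = (1.3587 − (−1.8)) / 8.58307e-07 = 3680152.235.
Round → code 3680152.
In hexadecimal (0x-prefixed): 0x382798.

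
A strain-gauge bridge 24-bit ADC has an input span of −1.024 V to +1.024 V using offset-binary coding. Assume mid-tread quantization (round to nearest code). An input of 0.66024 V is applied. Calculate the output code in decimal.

With 16777216 levels over 2.048 V, one step is 0.12 µV.
Input sits at 13797294.080 steps above V_low.
round(13797294.080) = 13797294.

code 13797294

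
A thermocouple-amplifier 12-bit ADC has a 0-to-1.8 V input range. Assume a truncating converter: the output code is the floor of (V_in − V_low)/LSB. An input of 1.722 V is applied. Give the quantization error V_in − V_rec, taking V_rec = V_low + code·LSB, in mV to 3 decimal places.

Step size: 1.8 V ÷ 2^12 = 439.45 µV.
(V_in − V_low)/LSB = (1.722 − 0)/0.000439453 = 3918.5067 → code 3918 (floor).
Code 3918 maps back to 0 + 3918×0.000439453 V = 1.7217773 V.
Error = 1.722 − 1.7217773 = 0.000222656 V = 0.223 mV.

0.223 mV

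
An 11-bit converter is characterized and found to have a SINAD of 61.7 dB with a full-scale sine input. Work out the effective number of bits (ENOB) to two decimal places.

9.96 bits

ENOB = (SINAD − 1.76) / 6.02 = (61.7 − 1.76)/6.02 = 9.957.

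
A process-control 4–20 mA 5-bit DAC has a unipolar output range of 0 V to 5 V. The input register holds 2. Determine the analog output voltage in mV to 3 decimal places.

LSB = 5 V / 2^5 = 156.250 mV.
V_out = 0 + 2 × 0.15625 V = 0.3125 V.
= 312.500 mV.

312.500 mV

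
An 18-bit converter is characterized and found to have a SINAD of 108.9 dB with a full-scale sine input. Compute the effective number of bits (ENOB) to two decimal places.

17.80 bits

ENOB = (SINAD − 1.76) / 6.02 = (108.9 − 1.76)/6.02 = 17.797.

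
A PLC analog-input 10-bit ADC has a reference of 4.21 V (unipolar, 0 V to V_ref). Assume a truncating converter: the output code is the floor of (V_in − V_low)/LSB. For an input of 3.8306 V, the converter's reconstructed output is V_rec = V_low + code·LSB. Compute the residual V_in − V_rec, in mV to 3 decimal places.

2.954 mV

Step size: 4.21 V ÷ 2^10 = 4.111 mV.
(3.8306 − 0)/0.00411133 = 931.7184; ⌊·⌋ gives code 931.
V_rec = 0 + 931·0.00411133 = 3.8276465 V.
Difference: 0.00295352 V → 2.954 mV.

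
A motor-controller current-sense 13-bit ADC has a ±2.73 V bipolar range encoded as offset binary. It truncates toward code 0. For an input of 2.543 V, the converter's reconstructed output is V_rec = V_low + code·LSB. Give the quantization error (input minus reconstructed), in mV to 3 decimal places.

0.288 mV

One LSB is 5.46 V / 8192 = 0.667 mV.
(V_in − V_low)/LSB = (2.543 − (−2.73))/0.000666504 = 7911.4315 → code 7911 (floor).
V_rec = (−2.73) + 7911·0.000666504 = 2.5427124 V.
Error = 2.543 − 2.5427124 = 0.000287598 V = 0.288 mV.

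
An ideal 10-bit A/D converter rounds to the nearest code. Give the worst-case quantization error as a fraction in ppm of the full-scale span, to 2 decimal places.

Rounding → worst-case error = ½ LSB = V_FS/2^11, so 1e+06/2048 = 488.281 ppm of full scale.

488.28 ppm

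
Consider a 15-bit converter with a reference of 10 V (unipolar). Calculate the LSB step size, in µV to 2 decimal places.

Full-scale span = 10 V.
LSB = 10 / 2^15 = 10 / 32768 = 0.000305176 V = 305.18 µV.

305.18 µV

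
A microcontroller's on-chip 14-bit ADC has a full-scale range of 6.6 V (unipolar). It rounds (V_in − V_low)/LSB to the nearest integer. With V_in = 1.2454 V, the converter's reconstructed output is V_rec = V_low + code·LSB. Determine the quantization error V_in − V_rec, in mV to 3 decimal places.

One LSB is 6.6 V / 16384 = 402.83 µV.
Scaled input = 3091.6112 LSBs, so code = 3092.
Code 3092 maps back to 0 + 3092×0.000402832 V = 1.2455566 V.
Error = 1.2454 − 1.2455566 = -0.000156641 V = -0.157 mV.

-0.157 mV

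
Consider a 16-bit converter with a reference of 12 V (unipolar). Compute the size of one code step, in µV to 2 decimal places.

183.11 µV

Full-scale span = 12 V.
LSB = 12 / 2^16 = 12 / 65536 = 0.000183105 V = 183.11 µV.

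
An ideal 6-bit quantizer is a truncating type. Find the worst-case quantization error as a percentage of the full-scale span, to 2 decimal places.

Truncating → worst-case error = 1 LSB = V_FS/2^6, so 100/64 = 1.5625 % of full scale.

1.56 %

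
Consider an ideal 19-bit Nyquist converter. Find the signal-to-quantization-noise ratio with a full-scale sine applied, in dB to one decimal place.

SNR ≈ 6.02·N + 1.76 dB = 6.02·19 + 1.76 = 116.14 dB.

116.1 dB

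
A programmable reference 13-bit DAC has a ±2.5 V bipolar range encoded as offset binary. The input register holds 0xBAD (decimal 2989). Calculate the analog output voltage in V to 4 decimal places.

-0.6757 V

LSB = 5 V / 2^13 = 0.610 mV.
Code 0xBAD = 2989 decimal.
V_out = (−2.5) + 2989 × 0.000610352 V = -0.675659 V.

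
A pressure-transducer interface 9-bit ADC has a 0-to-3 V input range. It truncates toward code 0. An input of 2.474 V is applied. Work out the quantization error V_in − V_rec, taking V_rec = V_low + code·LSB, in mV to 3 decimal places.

1.344 mV

Step size: 3 V ÷ 2^9 = 5.859 mV.
(V_in − V_low)/LSB = (2.474 − 0)/0.00585938 = 422.2293 → code 422 (floor).
V_rec = 0 + 422·0.00585938 = 2.4726562 V.
Error = 2.474 − 2.4726562 = 0.00134375 V = 1.344 mV.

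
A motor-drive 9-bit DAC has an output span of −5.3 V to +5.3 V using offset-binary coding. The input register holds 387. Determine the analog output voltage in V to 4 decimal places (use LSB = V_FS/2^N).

LSB = 10.6 V / 2^9 = 20.703 mV.
V_out = (−5.3) + 387 × 0.0207031 V = 2.71211 V.

2.7121 V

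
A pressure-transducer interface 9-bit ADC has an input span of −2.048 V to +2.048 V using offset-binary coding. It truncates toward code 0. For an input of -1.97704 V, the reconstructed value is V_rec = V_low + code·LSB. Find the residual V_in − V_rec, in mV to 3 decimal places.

One LSB is 4.096 V / 512 = 8.000 mV.
(V_in − V_low)/LSB = (-1.97704 − (−2.048))/0.008 = 8.8700 → code 8 (floor).
Code 8 maps back to (−2.048) + 8×0.008 V = -1.984 V.
Difference: 0.00696 V → 6.960 mV.

6.960 mV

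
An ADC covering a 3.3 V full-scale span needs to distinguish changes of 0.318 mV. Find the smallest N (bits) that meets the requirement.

Number of steps required ≥ 3.3 V / 0.318 mV = 10377.36.
Need 2^N ≥ 10377.36; 2^13 = 8192, 2^14 = 16384.
Minimum N = 14.

14 bits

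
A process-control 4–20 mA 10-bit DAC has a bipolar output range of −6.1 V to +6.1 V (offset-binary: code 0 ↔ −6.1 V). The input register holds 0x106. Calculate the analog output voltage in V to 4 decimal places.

LSB = 12.2 V / 2^10 = 11.914 mV.
Code 0x106 = 262 decimal.
V_out = (−6.1) + 262 × 0.0119141 V = -2.97852 V.

-2.9785 V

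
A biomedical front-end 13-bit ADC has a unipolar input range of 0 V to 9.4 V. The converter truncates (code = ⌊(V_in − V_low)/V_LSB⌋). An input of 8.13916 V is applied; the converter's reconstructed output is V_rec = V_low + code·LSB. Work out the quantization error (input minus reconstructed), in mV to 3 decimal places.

0.220 mV

Step size: 9.4 V ÷ 2^13 = 1.147 mV.
(V_in − V_low)/LSB = (8.13916 − 0)/0.00114746 = 7093.1914 → code 7093 (floor).
V_rec = 0 + 7093·0.00114746 = 8.1389404 V.
Difference: 0.00021957 V → 0.220 mV.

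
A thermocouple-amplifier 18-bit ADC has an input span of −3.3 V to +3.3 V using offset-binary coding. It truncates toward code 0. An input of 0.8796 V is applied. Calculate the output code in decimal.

code 166008

Full-scale span = 6.6 V; LSB = 6.6/2^18 = 25.18 µV.
Input sits at 166008.646 steps above V_low.
⌊·⌋(166008.646) = 166008.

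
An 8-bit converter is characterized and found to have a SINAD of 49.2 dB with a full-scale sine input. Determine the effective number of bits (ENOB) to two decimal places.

ENOB = (SINAD − 1.76) / 6.02 = (49.2 − 1.76)/6.02 = 7.880.

7.88 bits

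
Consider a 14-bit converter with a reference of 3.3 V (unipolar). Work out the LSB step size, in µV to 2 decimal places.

Full-scale span = 3.3 V.
LSB = 3.3 / 2^14 = 3.3 / 16384 = 0.000201416 V = 201.42 µV.

201.42 µV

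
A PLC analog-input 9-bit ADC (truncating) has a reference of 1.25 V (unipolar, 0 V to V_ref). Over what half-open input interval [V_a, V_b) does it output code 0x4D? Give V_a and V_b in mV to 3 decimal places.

LSB = 1.25/2^9 = 2.441 mV.
Code 0x4D = 77 decimal.
V_a = V_low + 77·LSB = 0.187988 V; V_b = V_low + 78·LSB = 0.19043 V.

[187.988 mV, 190.430 mV)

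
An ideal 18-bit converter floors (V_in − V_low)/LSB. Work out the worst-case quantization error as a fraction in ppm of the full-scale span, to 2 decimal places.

Truncating → worst-case error = 1 LSB = V_FS/2^18, so 1e+06/262144 = 3.8147 ppm of full scale.

3.81 ppm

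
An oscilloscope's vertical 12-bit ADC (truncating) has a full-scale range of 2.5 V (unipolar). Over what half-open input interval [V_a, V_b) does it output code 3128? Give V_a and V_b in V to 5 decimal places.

[1.90918 V, 1.90979 V)

LSB = 2.5/2^12 = 0.610 mV.
V_a = V_low + 3128·LSB = 1.90918 V; V_b = V_low + 3129·LSB = 1.90979 V.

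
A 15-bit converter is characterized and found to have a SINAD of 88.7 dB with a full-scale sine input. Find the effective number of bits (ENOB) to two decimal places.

ENOB = (SINAD − 1.76) / 6.02 = (88.7 − 1.76)/6.02 = 14.442.

14.44 bits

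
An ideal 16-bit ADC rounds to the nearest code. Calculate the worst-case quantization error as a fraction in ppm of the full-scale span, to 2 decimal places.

Rounding → worst-case error = ½ LSB = V_FS/2^17, so 1e+06/131072 = 7.62939 ppm of full scale.

7.63 ppm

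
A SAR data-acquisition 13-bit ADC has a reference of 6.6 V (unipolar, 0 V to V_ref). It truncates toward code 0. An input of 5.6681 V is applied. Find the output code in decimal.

With 8192 levels over 6.6 V, one step is 0.806 mV.
(5.6681 − 0) / 0.000805664 = 7035.314 LSBs.
So the output code is 7035.

code 7035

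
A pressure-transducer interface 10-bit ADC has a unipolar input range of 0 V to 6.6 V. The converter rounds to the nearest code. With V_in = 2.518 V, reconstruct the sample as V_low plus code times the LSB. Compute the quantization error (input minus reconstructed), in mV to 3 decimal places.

LSB = 6.6/2^10 = 6.445 mV.
(2.518 − 0)/0.00644531 = 390.6715; round gives code 391.
V_rec = 0 + 391·0.00644531 = 2.5201172 V.
Error = 2.518 − 2.5201172 = -0.00211719 V = -2.117 mV.

-2.117 mV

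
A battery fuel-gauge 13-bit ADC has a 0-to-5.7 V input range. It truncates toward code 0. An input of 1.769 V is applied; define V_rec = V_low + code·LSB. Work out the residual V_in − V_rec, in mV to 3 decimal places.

Step size: 5.7 V ÷ 2^13 = 0.696 mV.
(V_in − V_low)/LSB = (1.769 − 0)/0.000695801 = 2542.3944 → code 2542 (floor).
V_rec = 0 + 2542·0.000695801 = 1.7687256 V.
Difference: 0.000274414 V → 0.274 mV.

0.274 mV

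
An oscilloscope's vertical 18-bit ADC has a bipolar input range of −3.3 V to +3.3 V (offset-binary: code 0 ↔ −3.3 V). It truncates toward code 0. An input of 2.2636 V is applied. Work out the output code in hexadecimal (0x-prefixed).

LSB = 6.6 V / 262144 = 25.18 µV.
(2.2636 − (−3.3)) / 2.5177e-05 = 220979.448 LSBs.
So the output code is 220979.
In hexadecimal (0x-prefixed): 0x35F33.

code 0x35F33 (decimal 220979)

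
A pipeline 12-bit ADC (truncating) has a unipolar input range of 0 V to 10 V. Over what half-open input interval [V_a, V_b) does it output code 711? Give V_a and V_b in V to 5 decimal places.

[1.73584 V, 1.73828 V)

LSB = 10/2^12 = 2.441 mV.
V_a = V_low + 711·LSB = 1.73584 V; V_b = V_low + 712·LSB = 1.73828 V.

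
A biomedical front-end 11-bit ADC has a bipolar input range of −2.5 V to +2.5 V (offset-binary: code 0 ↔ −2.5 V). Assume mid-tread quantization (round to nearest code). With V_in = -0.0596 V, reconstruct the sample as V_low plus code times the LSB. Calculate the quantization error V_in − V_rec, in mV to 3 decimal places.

One LSB is 5 V / 2048 = 2.441 mV.
Scaled input = 999.5878 LSBs, so code = 1000.
V_rec = (−2.5) + 1000·0.00244141 = -0.05859375 V.
Difference: -0.00100625 V → -1.006 mV.

-1.006 mV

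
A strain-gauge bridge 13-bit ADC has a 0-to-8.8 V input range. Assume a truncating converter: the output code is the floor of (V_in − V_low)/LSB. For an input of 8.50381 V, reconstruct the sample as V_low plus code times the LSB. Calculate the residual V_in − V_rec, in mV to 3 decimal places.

LSB = 8.8/2^13 = 1.074 mV.
(8.50381 − 0)/0.00107422 = 7916.2740; ⌊·⌋ gives code 7916.
Code 7916 maps back to 0 + 7916×0.00107422 V = 8.5035156 V.
V_in − V_rec = 0.000294375 V = 0.294 mV.

0.294 mV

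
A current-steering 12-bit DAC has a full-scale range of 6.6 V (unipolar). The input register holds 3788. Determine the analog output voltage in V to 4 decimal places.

6.1037 V

LSB = 6.6 V / 2^12 = 1.611 mV.
V_out = 0 + 3788 × 0.00161133 V = 6.10371 V.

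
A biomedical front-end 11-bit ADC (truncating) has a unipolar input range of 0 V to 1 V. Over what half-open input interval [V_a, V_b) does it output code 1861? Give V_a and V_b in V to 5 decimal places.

[0.90869 V, 0.90918 V)

LSB = 1/2^11 = 488.28 µV.
V_a = V_low + 1861·LSB = 0.908691 V; V_b = V_low + 1862·LSB = 0.90918 V.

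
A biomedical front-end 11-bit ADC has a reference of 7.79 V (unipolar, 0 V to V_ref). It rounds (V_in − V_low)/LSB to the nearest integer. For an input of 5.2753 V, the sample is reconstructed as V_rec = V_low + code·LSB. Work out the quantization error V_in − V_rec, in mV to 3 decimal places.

LSB = 7.79/2^11 = 3.804 mV.
(5.2753 − 0)/0.00380371 = 1386.8825; round gives code 1387.
Reconstructed: 5.2757471 V.
Difference: -0.00044707 V → -0.447 mV.

-0.447 mV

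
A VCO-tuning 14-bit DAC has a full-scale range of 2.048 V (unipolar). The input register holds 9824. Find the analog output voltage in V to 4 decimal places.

LSB = 2.048 V / 2^14 = 125.00 µV.
V_out = 0 + 9824 × 0.000125 V = 1.228 V.

1.2280 V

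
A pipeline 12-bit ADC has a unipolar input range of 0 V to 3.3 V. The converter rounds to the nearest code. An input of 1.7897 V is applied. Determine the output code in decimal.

code 2221

Full-scale span = 3.3 V; LSB = 3.3/2^12 = 0.806 mV.
(1.7897 − 0) / 0.000805664 = 2221.397 LSBs.
round(2221.397) = 2221.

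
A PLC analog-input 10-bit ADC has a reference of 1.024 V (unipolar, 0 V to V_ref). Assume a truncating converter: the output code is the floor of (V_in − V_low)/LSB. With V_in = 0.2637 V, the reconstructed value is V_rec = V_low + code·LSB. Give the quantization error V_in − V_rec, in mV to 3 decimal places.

Step size: 1.024 V ÷ 2^10 = 1.000 mV.
(0.2637 − 0)/0.001 = 263.7000; ⌊·⌋ gives code 263.
Reconstructed: 0.263 V.
Difference: 0.0007 V → 0.700 mV.

0.700 mV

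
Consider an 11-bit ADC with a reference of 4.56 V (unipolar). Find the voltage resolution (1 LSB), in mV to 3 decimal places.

Full-scale span = 4.56 V.
LSB = 4.56 / 2^11 = 4.56 / 2048 = 0.00222656 V = 2.227 mV.

2.227 mV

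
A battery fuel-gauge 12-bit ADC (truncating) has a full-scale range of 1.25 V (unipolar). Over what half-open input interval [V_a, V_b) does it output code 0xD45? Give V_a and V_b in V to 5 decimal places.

[1.03668 V, 1.03699 V)

LSB = 1.25/2^12 = 305.18 µV.
Code 0xD45 = 3397 decimal.
V_a = V_low + 3397·LSB = 1.03668 V; V_b = V_low + 3398·LSB = 1.03699 V.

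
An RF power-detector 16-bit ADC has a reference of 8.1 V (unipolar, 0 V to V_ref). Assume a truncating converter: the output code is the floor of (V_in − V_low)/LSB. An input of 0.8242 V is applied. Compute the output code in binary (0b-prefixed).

code 0b1101000001100 (decimal 6668)

LSB = 8.1 V / 65536 = 123.60 µV.
Input sits at 6668.490 steps above V_low.
⌊·⌋(6668.490) = 6668.
In binary (0b-prefixed): 0b1101000001100.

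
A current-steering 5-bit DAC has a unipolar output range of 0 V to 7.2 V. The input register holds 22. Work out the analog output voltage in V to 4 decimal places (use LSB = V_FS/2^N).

4.9500 V

LSB = 7.2 V / 2^5 = 225.000 mV.
V_out = 0 + 22 × 0.225 V = 4.95 V.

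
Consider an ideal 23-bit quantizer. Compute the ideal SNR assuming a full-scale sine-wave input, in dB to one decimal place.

140.2 dB

SNR ≈ 6.02·N + 1.76 dB = 6.02·23 + 1.76 = 140.22 dB.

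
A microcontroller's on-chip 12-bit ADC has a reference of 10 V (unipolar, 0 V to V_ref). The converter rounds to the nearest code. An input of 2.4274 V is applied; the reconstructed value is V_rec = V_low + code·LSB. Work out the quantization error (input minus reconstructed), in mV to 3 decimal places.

Step size: 10 V ÷ 2^12 = 2.441 mV.
Scaled input = 994.2630 LSBs, so code = 994.
Code 994 maps back to 0 + 994×0.00244141 V = 2.4267578 V.
V_in − V_rec = 0.000642187 V = 0.642 mV.

0.642 mV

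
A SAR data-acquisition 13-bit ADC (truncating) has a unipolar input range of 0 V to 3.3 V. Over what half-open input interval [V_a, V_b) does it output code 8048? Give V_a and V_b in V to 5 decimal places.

LSB = 3.3/2^13 = 402.83 µV.
V_a = V_low + 8048·LSB = 3.24199 V; V_b = V_low + 8049·LSB = 3.2424 V.

[3.24199 V, 3.24240 V)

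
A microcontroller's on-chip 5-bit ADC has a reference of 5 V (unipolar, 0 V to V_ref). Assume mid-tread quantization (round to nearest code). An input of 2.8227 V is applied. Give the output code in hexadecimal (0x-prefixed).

code 0x12 (decimal 18)

Full-scale span = 5 V; LSB = 5/2^5 = 156.250 mV.
(2.8227 − 0) / 0.15625 = 18.065 LSBs.
So the output code is 18.
In hexadecimal (0x-prefixed): 0x12.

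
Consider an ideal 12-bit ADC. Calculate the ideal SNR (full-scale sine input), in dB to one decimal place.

74.0 dB

SNR ≈ 6.02·N + 1.76 dB = 6.02·12 + 1.76 = 74.00 dB.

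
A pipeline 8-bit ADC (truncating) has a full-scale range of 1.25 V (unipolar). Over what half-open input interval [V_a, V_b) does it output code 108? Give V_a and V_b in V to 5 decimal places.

LSB = 1.25/2^8 = 4.883 mV.
V_a = V_low + 108·LSB = 0.527344 V; V_b = V_low + 109·LSB = 0.532227 V.

[0.52734 V, 0.53223 V)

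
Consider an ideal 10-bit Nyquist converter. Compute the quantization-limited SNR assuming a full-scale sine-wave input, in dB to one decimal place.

SNR ≈ 6.02·N + 1.76 dB = 6.02·10 + 1.76 = 61.96 dB.

62.0 dB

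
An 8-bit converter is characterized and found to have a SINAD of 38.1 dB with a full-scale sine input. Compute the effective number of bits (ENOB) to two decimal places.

ENOB = (SINAD − 1.76) / 6.02 = (38.1 − 1.76)/6.02 = 6.037.

6.04 bits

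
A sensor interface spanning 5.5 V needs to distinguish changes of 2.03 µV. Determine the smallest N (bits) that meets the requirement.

22 bits

Number of steps required ≥ 5.5 V / 2.03 µV = 2709359.61.
Need 2^N ≥ 2709359.61; 2^21 = 2097152, 2^22 = 4194304.
Minimum N = 22.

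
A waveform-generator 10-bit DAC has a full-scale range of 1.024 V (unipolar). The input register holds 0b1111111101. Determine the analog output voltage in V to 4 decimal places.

LSB = 1.024 V / 2^10 = 1.000 mV.
Code 0b1111111101 = 1021 decimal.
V_out = 0 + 1021 × 0.001 V = 1.021 V.

1.0210 V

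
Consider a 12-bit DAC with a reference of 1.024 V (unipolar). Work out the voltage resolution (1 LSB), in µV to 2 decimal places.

Full-scale span = 1.024 V.
LSB = 1.024 / 2^12 = 1.024 / 4096 = 0.00025 V = 250.00 µV.

250.00 µV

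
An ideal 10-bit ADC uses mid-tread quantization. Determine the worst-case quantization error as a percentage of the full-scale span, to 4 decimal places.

0.0488 %

Rounding → worst-case error = ½ LSB = V_FS/2^11, so 100/2048 = 0.0488281 % of full scale.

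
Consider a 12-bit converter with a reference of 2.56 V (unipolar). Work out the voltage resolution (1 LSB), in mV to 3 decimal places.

Full-scale span = 2.56 V.
LSB = 2.56 / 2^12 = 2.56 / 4096 = 0.000625 V = 0.625 mV.

0.625 mV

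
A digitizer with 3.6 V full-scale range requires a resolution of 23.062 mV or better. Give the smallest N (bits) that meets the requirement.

Number of steps required ≥ 3.6 V / 23.062 mV = 156.10.
Need 2^N ≥ 156.10; 2^7 = 128, 2^8 = 256.
Minimum N = 8.

8 bits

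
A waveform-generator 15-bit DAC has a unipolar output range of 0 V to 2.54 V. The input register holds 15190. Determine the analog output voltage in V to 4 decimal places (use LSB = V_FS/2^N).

1.1774 V

LSB = 2.54 V / 2^15 = 77.51 µV.
V_out = 0 + 15190 × 7.75146e-05 V = 1.17745 V.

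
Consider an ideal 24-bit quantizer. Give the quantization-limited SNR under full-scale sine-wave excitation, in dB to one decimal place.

SNR ≈ 6.02·N + 1.76 dB = 6.02·24 + 1.76 = 146.24 dB.

146.2 dB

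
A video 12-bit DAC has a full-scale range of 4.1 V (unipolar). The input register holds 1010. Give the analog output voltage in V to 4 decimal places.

1.0110 V

LSB = 4.1 V / 2^12 = 1.001 mV.
V_out = 0 + 1010 × 0.00100098 V = 1.01099 V.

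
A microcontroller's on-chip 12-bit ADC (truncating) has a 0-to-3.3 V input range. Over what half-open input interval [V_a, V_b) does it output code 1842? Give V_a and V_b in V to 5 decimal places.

[1.48403 V, 1.48484 V)

LSB = 3.3/2^12 = 0.806 mV.
V_a = V_low + 1842·LSB = 1.48403 V; V_b = V_low + 1843·LSB = 1.48484 V.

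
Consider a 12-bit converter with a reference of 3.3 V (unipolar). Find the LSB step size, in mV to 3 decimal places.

Full-scale span = 3.3 V.
LSB = 3.3 / 2^12 = 3.3 / 4096 = 0.000805664 V = 0.806 mV.

0.806 mV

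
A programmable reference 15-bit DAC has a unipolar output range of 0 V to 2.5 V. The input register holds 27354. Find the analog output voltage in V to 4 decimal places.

LSB = 2.5 V / 2^15 = 76.29 µV.
V_out = 0 + 27354 × 7.62939e-05 V = 2.08694 V.

2.0869 V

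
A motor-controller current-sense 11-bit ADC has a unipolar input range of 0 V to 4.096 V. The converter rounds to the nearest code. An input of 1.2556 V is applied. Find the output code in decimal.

code 628

Full-scale span = 4.096 V; LSB = 4.096/2^11 = 2.000 mV.
(V_in − V_low)/LSB = (1.2556 − 0) / 0.002 = 627.800.
Round → code 628.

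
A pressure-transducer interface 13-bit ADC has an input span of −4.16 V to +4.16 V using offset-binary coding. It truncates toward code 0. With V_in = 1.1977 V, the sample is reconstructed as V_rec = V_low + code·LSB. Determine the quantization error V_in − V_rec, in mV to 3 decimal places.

Step size: 8.32 V ÷ 2^13 = 1.016 mV.
Scaled input = 5275.2738 LSBs, so code = 5275.
V_rec = (−4.16) + 5275·0.00101563 = 1.1974219 V.
Difference: 0.000278125 V → 0.278 mV.

0.278 mV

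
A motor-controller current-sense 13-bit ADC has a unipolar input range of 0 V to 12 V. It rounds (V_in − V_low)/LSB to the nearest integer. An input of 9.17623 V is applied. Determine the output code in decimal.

Full-scale span = 12 V; LSB = 12/2^13 = 1.465 mV.
Input sits at 6264.306 steps above V_low.
So the output code is 6264.

code 6264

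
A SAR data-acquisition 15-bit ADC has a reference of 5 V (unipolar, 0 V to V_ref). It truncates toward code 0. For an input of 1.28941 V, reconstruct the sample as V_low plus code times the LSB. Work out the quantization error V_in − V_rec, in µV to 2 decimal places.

One LSB is 5 V / 32768 = 152.59 µV.
(V_in − V_low)/LSB = (1.28941 − 0)/0.000152588 = 8450.2774 → code 8450 (floor).
Reconstructed: 1.2893677 V.
Difference: 4.23242e-05 V → 42.32 µV.

42.32 µV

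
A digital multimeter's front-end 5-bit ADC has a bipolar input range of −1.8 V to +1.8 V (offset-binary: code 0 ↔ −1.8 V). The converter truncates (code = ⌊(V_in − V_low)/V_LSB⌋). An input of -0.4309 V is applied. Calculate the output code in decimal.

code 12

Full-scale span = 3.6 V; LSB = 3.6/2^5 = 112.500 mV.
Input sits at 12.170 steps above V_low.
Floor → code 12.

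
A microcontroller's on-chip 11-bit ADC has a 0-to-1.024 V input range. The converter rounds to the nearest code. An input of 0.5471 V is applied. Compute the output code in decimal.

Full-scale span = 1.024 V; LSB = 1.024/2^11 = 0.500 mV.
(V_in − V_low)/LSB = (0.5471 − 0) / 0.0005 = 1094.200.
So the output code is 1094.

code 1094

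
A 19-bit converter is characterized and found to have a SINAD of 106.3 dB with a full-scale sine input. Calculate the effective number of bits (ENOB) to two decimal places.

17.37 bits

ENOB = (SINAD − 1.76) / 6.02 = (106.3 − 1.76)/6.02 = 17.365.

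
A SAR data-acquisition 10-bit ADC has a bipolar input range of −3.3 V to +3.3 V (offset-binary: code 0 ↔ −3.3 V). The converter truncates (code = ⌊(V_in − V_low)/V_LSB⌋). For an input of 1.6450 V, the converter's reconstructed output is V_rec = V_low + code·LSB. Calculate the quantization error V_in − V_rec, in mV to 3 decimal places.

One LSB is 6.6 V / 1024 = 6.445 mV.
(1.6450 − (−3.3))/0.00644531 = 767.2242; ⌊·⌋ gives code 767.
V_rec = (−3.3) + 767·0.00644531 = 1.6435547 V.
Error = 1.6450 − 1.6435547 = 0.00144531 V = 1.445 mV.

1.445 mV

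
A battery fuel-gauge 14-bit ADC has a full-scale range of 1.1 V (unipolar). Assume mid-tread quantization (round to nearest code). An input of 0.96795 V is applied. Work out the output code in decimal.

Full-scale span = 1.1 V; LSB = 1.1/2^14 = 67.14 µV.
Input sits at 14417.175 steps above V_low.
Round → code 14417.

code 14417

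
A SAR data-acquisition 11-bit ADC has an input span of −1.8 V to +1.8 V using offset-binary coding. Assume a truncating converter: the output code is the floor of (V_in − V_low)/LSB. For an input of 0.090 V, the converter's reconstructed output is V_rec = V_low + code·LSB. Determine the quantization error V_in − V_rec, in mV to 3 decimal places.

0.352 mV

One LSB is 3.6 V / 2048 = 1.758 mV.
(0.090 − (−1.8))/0.00175781 = 1075.2000; ⌊·⌋ gives code 1075.
Code 1075 maps back to (−1.8) + 1075×0.00175781 V = 0.089648437 V.
Error = 0.090 − 0.089648437 = 0.000351562 V = 0.352 mV.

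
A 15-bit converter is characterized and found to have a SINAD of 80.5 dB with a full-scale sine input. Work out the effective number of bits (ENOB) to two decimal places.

13.08 bits

ENOB = (SINAD − 1.76) / 6.02 = (80.5 − 1.76)/6.02 = 13.080.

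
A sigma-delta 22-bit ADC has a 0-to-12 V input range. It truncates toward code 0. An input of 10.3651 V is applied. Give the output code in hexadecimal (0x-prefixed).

code 0x3747D1 (decimal 3622865)

With 4194304 levels over 12 V, one step is 2.86 µV.
(V_in − V_low)/LSB = (10.3651 − 0) / 2.86102e-06 = 3622865.033.
So the output code is 3622865.
In hexadecimal (0x-prefixed): 0x3747D1.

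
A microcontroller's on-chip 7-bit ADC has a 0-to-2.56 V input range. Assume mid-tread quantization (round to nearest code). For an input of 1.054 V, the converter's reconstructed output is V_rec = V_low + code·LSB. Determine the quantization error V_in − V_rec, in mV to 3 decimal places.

One LSB is 2.56 V / 128 = 20.000 mV.
(1.054 − 0)/0.02 = 52.7000; round gives code 53.
V_rec = 0 + 53·0.02 = 1.06 V.
Difference: -0.006 V → -6.000 mV.

-6.000 mV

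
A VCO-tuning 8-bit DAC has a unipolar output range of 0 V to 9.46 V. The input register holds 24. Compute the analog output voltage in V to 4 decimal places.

LSB = 9.46 V / 2^8 = 36.953 mV.
V_out = 0 + 24 × 0.0369531 V = 0.886875 V.

0.8869 V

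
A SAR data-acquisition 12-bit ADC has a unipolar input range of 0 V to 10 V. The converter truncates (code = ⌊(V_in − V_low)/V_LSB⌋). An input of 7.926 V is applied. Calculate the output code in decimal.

Full-scale span = 10 V; LSB = 10/2^12 = 2.441 mV.
(7.926 − 0) / 0.00244141 = 3246.490 LSBs.
Floor → code 3246.

code 3246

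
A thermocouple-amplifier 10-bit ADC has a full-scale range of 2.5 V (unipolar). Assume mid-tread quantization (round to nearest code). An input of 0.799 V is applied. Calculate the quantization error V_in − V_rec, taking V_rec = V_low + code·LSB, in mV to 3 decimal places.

0.660 mV

One LSB is 2.5 V / 1024 = 2.441 mV.
(V_in − V_low)/LSB = (0.799 − 0)/0.00244141 = 327.2704 → code 327 (round).
V_rec = 0 + 327·0.00244141 = 0.79833984 V.
Error = 0.799 − 0.79833984 = 0.000660156 V = 0.660 mV.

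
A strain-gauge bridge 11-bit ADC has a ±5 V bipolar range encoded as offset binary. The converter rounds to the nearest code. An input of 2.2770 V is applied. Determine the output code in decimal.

With 2048 levels over 10 V, one step is 4.883 mV.
(V_in − V_low)/LSB = (2.2770 − (−5)) / 0.00488281 = 1490.330.
round(1490.330) = 1490.

code 1490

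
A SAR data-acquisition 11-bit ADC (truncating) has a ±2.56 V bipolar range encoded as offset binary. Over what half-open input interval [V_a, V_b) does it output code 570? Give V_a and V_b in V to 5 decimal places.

[-1.13500 V, -1.13250 V)

LSB = 5.12/2^11 = 2.500 mV.
V_a = V_low + 570·LSB = -1.135 V; V_b = V_low + 571·LSB = -1.1325 V.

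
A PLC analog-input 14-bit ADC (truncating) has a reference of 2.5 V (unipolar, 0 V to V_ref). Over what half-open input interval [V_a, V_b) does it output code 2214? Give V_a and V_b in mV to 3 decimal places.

LSB = 2.5/2^14 = 152.59 µV.
V_a = V_low + 2214·LSB = 0.33783 V; V_b = V_low + 2215·LSB = 0.337982 V.

[337.830 mV, 337.982 mV)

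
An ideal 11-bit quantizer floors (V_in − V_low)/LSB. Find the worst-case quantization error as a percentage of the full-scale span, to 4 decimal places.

0.0488 %

Truncating → worst-case error = 1 LSB = V_FS/2^11, so 100/2048 = 0.0488281 % of full scale.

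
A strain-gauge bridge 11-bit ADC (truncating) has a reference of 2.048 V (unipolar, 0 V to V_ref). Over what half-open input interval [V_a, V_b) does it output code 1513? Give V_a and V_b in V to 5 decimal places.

LSB = 2.048/2^11 = 1.000 mV.
V_a = V_low + 1513·LSB = 1.513 V; V_b = V_low + 1514·LSB = 1.514 V.

[1.51300 V, 1.51400 V)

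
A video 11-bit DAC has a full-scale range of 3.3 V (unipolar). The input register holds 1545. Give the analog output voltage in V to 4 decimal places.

LSB = 3.3 V / 2^11 = 1.611 mV.
V_out = 0 + 1545 × 0.00161133 V = 2.4895 V.

2.4895 V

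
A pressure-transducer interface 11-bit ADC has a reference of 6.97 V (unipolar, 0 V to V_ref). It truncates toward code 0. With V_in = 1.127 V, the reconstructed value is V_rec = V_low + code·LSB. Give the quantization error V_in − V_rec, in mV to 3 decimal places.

One LSB is 6.97 V / 2048 = 3.403 mV.
(V_in − V_low)/LSB = (1.127 − 0)/0.00340332 = 331.1472 → code 331 (floor).
V_rec = 0 + 331·0.00340332 = 1.126499 V.
V_in − V_rec = 0.000500977 V = 0.501 mV.

0.501 mV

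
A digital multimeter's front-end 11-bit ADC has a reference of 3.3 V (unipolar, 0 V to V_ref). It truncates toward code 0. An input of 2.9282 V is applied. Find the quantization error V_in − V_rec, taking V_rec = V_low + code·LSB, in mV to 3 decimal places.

0.417 mV

One LSB is 3.3 V / 2048 = 1.611 mV.
(V_in − V_low)/LSB = (2.9282 − 0)/0.00161133 = 1817.2587 → code 1817 (floor).
Reconstructed: 2.9277832 V.
V_in − V_rec = 0.000416797 V = 0.417 mV.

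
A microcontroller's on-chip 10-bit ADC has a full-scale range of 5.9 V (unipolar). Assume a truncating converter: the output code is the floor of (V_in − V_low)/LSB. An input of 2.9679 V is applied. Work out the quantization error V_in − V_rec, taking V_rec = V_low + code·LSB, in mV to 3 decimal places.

0.615 mV

Step size: 5.9 V ÷ 2^10 = 5.762 mV.
(2.9679 − 0)/0.00576172 = 515.1067; ⌊·⌋ gives code 515.
V_rec = 0 + 515·0.00576172 = 2.9672852 V.
Difference: 0.000614844 V → 0.615 mV.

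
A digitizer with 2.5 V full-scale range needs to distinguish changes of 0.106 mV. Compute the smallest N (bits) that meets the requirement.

15 bits

Number of steps required ≥ 2.5 V / 0.106 mV = 23584.91.
Need 2^N ≥ 23584.91; 2^14 = 16384, 2^15 = 32768.
Minimum N = 15.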